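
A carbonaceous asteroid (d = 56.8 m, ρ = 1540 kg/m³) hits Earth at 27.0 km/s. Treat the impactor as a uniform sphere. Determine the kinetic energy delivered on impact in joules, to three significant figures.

v = 27000 m/s.
Mass m = (π/6) ρ d³ = (π/6) × 1540 × (56.8)³ = 1.478 × 10^8 kg
E = ½ m v² = 0.5 × 1.478 × 10^8 × (27000)² = 5.387 × 10^16 J

E ≈ 5.39 × 10^16 J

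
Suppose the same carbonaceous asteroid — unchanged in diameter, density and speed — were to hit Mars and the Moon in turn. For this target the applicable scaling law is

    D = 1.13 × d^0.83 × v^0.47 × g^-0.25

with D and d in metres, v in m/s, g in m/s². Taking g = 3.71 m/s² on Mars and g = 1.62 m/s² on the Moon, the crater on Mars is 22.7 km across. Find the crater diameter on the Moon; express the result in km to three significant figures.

D ≈ 27.9 km

All impactor-dependent factors cancel in the ratio, leaving D_Moon/D_Mars = (g_Moon/g_Mars)^-0.25.
(1.62/3.71)^-0.25 = 0.4367^-0.25 = 1.230
D_Moon = 1.230 × 22.7 km = 27.9 km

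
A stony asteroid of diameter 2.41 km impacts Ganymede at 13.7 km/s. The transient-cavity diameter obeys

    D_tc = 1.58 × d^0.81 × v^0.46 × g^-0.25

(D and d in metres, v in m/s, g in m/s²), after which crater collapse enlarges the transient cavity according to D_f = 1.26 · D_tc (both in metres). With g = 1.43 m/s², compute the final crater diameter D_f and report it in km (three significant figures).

D_f ≈ 79.9 km

In SI: d = 2410 m, v = 13700 m/s.
d^0.81 = 2410^0.81 = 548.8
v^0.46 = 13700^0.46 = 79.96
g^-0.25 = 1.43^-0.25 = 0.9145
D_tc = 1.58 × 548.8 × 79.96 × 0.9145 = 63410 m
D_f = 1.26 × 63410 = 79897 m
     = 79.90 km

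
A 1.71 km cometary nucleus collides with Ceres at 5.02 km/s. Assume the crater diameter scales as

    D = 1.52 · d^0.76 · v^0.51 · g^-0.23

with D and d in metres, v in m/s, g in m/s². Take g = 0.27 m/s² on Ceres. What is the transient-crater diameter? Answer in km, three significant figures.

D ≈ 45.4 km

In SI units: d = 1710 m, v = 5020 m/s.
d^0.76 = 1710^0.76 = 286.5
v^0.51 = 5020^0.51 = 77.15
g^-0.23 = 0.27^-0.23 = 1.351
D = 1.52 × 286.5 × 77.15 × 1.351 = 45390 m
   = 45.39 km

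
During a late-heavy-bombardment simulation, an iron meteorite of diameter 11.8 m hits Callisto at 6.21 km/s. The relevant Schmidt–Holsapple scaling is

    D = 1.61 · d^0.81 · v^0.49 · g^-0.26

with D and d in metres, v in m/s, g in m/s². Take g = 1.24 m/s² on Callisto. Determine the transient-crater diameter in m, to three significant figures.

In SI units: v = 6210 m/s.
d^0.81 = 11.8^0.81 = 7.383
v^0.49 = 6210^0.49 = 72.21
g^-0.26 = 1.24^-0.26 = 0.9456
D = 1.61 × 7.383 × 72.21 × 0.9456 = 811.6 m

D ≈ 812 m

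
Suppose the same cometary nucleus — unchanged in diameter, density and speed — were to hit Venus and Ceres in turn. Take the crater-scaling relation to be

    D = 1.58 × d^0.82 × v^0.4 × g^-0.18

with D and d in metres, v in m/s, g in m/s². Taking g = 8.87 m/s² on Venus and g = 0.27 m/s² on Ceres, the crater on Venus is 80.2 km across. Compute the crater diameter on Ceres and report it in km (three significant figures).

D ≈ 150 km

All impactor-dependent factors cancel in the ratio, leaving D_Ceres/D_Venus = (g_Ceres/g_Venus)^-0.18.
(0.27/8.87)^-0.18 = 0.03044^-0.18 = 1.875
D_Ceres = 1.875 × 80.2 km = 150 km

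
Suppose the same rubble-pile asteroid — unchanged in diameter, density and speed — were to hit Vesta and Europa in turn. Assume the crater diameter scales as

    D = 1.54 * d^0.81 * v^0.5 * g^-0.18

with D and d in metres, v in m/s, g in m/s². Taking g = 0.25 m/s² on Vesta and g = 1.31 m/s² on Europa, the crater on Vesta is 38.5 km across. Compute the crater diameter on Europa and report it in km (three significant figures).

All impactor-dependent factors cancel in the ratio, leaving D_Europa/D_Vesta = (g_Europa/g_Vesta)^-0.18.
(1.31/0.25)^-0.18 = 5.240^-0.18 = 0.7422
D_Europa = 0.7422 × 38.5 km = 28.6 km

D ≈ 28.6 km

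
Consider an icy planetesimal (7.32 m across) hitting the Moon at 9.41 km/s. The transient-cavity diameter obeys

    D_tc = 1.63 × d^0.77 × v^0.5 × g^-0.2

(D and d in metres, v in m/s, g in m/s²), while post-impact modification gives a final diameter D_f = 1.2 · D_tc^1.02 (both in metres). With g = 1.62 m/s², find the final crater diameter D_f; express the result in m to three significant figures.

v = 9410 m/s.
d^0.77 = 7.32^0.77 = 4.631
v^0.5 = 9410^0.5 = 97.01
g^-0.2 = 1.62^-0.2 = 0.9080
D_tc = 1.63 × 4.631 × 97.01 × 0.9080 = 664.9 m
D_f = 1.2 × (664.9)^1.02 = 908.6 m

D_f ≈ 909 m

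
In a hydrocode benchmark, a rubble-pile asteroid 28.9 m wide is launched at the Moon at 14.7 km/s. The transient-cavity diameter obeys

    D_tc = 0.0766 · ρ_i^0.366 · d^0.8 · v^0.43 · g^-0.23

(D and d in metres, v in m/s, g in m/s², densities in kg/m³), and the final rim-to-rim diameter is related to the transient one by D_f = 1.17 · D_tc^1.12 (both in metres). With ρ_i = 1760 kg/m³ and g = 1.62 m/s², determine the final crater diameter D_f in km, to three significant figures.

v = 14700 m/s.
ρ_i^0.366 = 1760^0.366 = 15.41
d^0.8 = 28.9^0.8 = 14.75
v^0.43 = 14700^0.43 = 61.94
g^-0.23 = 1.62^-0.23 = 0.8950
D_tc = 0.0766 × 15.41 × 14.75 × 61.94 × 0.8950 = 965.2 m
D_f = 1.17 × (965.2)^1.12 = 2576 m
     = 2.576 km

D_f ≈ 2.58 km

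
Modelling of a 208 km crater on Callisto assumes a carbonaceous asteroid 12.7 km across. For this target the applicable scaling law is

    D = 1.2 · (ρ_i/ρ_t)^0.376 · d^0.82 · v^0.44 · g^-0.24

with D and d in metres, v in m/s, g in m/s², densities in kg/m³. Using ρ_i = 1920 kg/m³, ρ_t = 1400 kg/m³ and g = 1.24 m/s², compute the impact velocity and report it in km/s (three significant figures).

Rearranging for v: v = [D / (1.2 · (1920/1400)^0.376 · 12700^0.82 · 1.24^-0.24)]^(1/0.44).
D = 208000 m.
(1920/1400)^0.376 = 1.126
12700^0.82 = 2318
1.24^-0.24 = 0.9497
Denominator = 1.2 × 1.126 × 2318 × 0.9497 = 2975
D / 2975 = 208000 / 2975 = 69.92
v = 69.92^(1/0.44) = 69.92^2.2727 = 15568 m/s

v ≈ 15.6 km/s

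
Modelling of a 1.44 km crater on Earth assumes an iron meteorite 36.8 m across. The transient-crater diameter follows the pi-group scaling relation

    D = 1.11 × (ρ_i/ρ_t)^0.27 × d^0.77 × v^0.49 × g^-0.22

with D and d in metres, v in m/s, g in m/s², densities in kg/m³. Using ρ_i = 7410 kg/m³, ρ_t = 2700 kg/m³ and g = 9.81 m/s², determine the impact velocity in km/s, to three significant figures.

v ≈ 12.5 km/s

Rearranging for v: v = [D / (1.11 · (7410/2700)^0.27 · 36.8^0.77 · 9.81^-0.22)]^(1/0.49).
D = 1440 m.
(7410/2700)^0.27 = 1.313
36.8^0.77 = 16.06
9.81^-0.22 = 0.6051
Denominator = 1.11 × 1.313 × 16.06 × 0.6051 = 14.16
D / 14.16 = 1440 / 14.16 = 101.7
v = 101.7^(1/0.49) = 101.7^2.0408 = 12489 m/s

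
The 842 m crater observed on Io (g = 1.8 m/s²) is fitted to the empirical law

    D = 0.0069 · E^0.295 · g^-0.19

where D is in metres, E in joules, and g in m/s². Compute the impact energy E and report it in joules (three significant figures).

E ≈ 2.55 × 10^17 J

Rearranging: E = [D / (0.0069 · g^-0.19)]^(1/0.295).
g^-0.19 = 1.8^-0.19 = 0.8943
D / (0.0069 × 0.8943) = 842 / (6.171 × 10^-3) = 1.364 × 10^5
E = (1.364 × 10^5)^3.3898 = 2.547 × 10^17 J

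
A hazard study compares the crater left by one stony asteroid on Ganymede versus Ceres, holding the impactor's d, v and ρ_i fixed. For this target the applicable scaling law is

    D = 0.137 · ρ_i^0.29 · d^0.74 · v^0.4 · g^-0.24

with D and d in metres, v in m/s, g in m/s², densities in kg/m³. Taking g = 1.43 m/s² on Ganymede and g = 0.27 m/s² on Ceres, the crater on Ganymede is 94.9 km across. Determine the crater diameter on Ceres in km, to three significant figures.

All impactor-dependent factors cancel in the ratio, leaving D_Ceres/D_Ganymede = (g_Ceres/g_Ganymede)^-0.24.
(0.27/1.43)^-0.24 = 0.1888^-0.24 = 1.492
D_Ceres = 1.492 × 94.9 km = 142 km

D ≈ 142 km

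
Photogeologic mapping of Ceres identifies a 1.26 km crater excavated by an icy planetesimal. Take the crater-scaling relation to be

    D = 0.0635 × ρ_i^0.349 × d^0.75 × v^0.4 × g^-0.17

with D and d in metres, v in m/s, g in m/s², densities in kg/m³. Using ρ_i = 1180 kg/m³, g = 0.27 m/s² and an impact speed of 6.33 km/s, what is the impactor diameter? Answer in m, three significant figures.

Rearranging for d: d = [D / (0.0635 · 1180^0.349 · 6330^0.4 · 0.27^-0.17)]^(1/0.75).
D = 1260 m.
1180^0.349 = 11.81
6330^0.4 = 33.16
0.27^-0.17 = 1.249
Denominator = 0.0635 × 11.81 × 33.16 × 1.249 = 31.06
D / 31.06 = 1260 / 31.06 = 40.57
d = 40.57^(1/0.75) = 40.57^1.3333 = 139.4 m

d ≈ 139 m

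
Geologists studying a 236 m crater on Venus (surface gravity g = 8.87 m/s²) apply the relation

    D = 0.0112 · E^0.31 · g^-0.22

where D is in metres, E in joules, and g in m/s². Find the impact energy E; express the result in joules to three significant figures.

Rearranging: E = [D / (0.0112 · g^-0.22)]^(1/0.31).
g^-0.22 = 8.87^-0.22 = 0.6187
D / (0.0112 × 0.6187) = 236 / (6.929 × 10^-3) = 3.406 × 10^4
E = (3.406 × 10^4)^3.2258 = 4.170 × 10^14 J

E ≈ 4.17 × 10^14 J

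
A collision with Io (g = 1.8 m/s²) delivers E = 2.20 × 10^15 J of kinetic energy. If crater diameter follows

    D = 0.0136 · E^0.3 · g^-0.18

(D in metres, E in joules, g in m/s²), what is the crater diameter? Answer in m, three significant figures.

D ≈ 490 m

E^0.3 = (2.20 × 10^15)^0.3 = 4.006 × 10^4
g^-0.18 = 1.8^-0.18 = 0.8996
D = 0.0136 × 4.006 × 10^4 × 0.8996 = 490.1 m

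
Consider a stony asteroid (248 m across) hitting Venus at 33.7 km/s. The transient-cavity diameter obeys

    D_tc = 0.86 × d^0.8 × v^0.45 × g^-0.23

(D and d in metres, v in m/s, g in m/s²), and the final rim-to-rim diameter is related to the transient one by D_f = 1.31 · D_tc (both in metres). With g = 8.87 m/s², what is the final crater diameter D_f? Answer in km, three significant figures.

D_f ≈ 6.12 km

v = 33700 m/s.
d^0.8 = 248^0.8 = 82.33
v^0.45 = 33700^0.45 = 109.0
g^-0.23 = 8.87^-0.23 = 0.6053
D_tc = 0.86 × 82.33 × 109.0 × 0.6053 = 4671 m
D_f = 1.31 × 4671 = 6119 m
     = 6.119 km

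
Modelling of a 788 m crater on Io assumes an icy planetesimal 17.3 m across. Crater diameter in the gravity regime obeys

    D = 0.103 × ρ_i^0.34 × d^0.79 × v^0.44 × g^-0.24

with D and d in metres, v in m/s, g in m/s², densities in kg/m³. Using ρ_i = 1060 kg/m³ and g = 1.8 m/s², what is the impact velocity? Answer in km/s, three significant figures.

Rearranging for v: v = [D / (0.103 · 1060^0.34 · 17.3^0.79 · 1.8^-0.24)]^(1/0.44).
1060^0.34 = 10.68
17.3^0.79 = 9.507
1.8^-0.24 = 0.8684
Denominator = 0.103 × 10.68 × 9.507 × 0.8684 = 9.082
D / 9.082 = 788 / 9.082 = 86.77
v = 86.77^(1/0.44) = 86.77^2.2727 = 25429 m/s

v ≈ 25.4 km/s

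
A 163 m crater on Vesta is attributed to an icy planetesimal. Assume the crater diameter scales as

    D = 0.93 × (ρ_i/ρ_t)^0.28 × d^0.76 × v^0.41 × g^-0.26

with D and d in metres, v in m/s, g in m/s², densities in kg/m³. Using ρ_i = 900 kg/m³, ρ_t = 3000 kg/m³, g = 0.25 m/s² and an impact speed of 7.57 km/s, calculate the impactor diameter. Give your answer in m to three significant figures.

d ≈ 7.02 m

Rearranging for d: d = [D / (0.93 · (900/3000)^0.28 · 7570^0.41 · 0.25^-0.26)]^(1/0.76).
(900/3000)^0.28 = 0.7138
7570^0.41 = 38.94
0.25^-0.26 = 1.434
Denominator = 0.93 × 0.7138 × 38.94 × 1.434 = 37.07
D / 37.07 = 163 / 37.07 = 4.397
d = 4.397^(1/0.76) = 4.397^1.3158 = 7.019 m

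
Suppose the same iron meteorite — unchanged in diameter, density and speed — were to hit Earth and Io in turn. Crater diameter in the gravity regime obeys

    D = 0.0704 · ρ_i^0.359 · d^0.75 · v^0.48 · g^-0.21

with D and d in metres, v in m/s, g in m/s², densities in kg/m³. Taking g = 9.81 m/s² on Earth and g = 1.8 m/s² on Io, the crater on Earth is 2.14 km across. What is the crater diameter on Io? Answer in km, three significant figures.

All impactor-dependent factors cancel in the ratio, leaving D_Io/D_Earth = (g_Io/g_Earth)^-0.21.
(1.8/9.81)^-0.21 = 0.1835^-0.21 = 1.428
D_Io = 1.428 × 2.14 km = 3.06 km

D ≈ 3.06 km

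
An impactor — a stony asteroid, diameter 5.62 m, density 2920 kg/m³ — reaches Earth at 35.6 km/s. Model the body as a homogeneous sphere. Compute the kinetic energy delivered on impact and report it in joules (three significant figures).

E ≈ 1.72 × 10^14 J

v = 35600 m/s.
Mass m = (π/6) ρ d³ = (π/6) × 2920 × (5.62)³ = 2.714 × 10^5 kg
E = ½ m v² = 0.5 × 2.714 × 10^5 × (35600)² = 1.720 × 10^14 J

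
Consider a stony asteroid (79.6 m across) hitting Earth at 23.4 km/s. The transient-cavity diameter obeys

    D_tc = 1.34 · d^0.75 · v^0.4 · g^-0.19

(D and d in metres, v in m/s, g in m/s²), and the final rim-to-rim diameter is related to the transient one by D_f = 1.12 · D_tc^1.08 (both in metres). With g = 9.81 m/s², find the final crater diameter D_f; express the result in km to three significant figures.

v = 23400 m/s.
d^0.75 = 79.6^0.75 = 26.65
v^0.4 = 23400^0.4 = 55.94
g^-0.19 = 9.81^-0.19 = 0.6480
D_tc = 1.34 × 26.65 × 55.94 × 0.6480 = 1294 m
D_f = 1.12 × (1294)^1.08 = 2571 m
     = 2.571 km

D_f ≈ 2.57 km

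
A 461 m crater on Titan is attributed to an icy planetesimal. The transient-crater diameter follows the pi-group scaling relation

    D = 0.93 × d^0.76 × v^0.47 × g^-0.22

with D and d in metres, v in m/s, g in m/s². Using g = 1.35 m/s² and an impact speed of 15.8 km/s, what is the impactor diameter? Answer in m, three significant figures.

Rearranging for d: d = [D / (0.93 · 15800^0.47 · 1.35^-0.22)]^(1/0.76).
15800^0.47 = 94.05
1.35^-0.22 = 0.9361
Denominator = 0.93 × 94.05 × 0.9361 = 81.88
D / 81.88 = 461 / 81.88 = 5.630
d = 5.630^(1/0.76) = 5.630^1.3158 = 9.717 m

d ≈ 9.72 m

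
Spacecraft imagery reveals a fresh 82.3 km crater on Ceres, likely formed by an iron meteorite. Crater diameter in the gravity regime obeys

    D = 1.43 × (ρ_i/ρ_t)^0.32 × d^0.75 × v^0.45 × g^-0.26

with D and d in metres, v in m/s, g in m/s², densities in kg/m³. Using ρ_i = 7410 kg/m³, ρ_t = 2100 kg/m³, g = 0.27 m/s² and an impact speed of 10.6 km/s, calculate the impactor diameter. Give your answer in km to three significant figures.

Rearranging for d: d = [D / (1.43 · (7410/2100)^0.32 · 10600^0.45 · 0.27^-0.26)]^(1/0.75).
D = 82300 m.
(7410/2100)^0.32 = 1.497
10600^0.45 = 64.77
0.27^-0.26 = 1.406
Denominator = 1.43 × 1.497 × 64.77 × 1.406 = 194.9
D / 194.9 = 82300 / 194.9 = 422.3
d = 422.3^(1/0.75) = 422.3^1.3333 = 3168 m

d ≈ 3.17 km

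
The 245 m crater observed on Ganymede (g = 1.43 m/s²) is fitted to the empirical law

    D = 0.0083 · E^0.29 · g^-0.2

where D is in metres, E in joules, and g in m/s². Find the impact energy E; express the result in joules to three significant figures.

E ≈ 3.32 × 10^15 J

Rearranging: E = [D / (0.0083 · g^-0.2)]^(1/0.29).
g^-0.2 = 1.43^-0.2 = 0.9310
D / (0.0083 × 0.9310) = 245 / (7.727 × 10^-3) = 3.171 × 10^4
E = (3.171 × 10^4)^3.4483 = 3.323 × 10^15 J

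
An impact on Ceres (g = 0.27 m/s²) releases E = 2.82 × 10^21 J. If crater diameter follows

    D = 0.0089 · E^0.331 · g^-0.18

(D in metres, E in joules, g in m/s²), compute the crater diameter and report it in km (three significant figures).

D ≈ 142 km

E^0.331 = (2.82 × 10^21)^0.331 = 1.259 × 10^7
g^-0.18 = 0.27^-0.18 = 1.266
D = 0.0089 × 1.259 × 10^7 × 1.266 = 1.419 × 10^5 m
   = 141.9 km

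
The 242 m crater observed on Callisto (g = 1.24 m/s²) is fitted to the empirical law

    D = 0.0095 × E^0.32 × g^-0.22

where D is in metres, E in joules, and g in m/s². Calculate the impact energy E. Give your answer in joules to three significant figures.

E ≈ 6.81 × 10^13 J

Rearranging: E = [D / (0.0095 · g^-0.22)]^(1/0.32).
g^-0.22 = 1.24^-0.22 = 0.9538
D / (0.0095 × 0.9538) = 242 / (9.061 × 10^-3) = 2.671 × 10^4
E = (2.671 × 10^4)^3.125 = 6.813 × 10^13 J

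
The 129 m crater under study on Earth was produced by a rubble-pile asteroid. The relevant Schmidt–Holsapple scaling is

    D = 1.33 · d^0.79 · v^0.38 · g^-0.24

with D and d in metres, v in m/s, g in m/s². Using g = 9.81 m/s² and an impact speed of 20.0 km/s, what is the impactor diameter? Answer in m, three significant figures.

Rearranging for d: d = [D / (1.33 · 20000^0.38 · 9.81^-0.24)]^(1/0.79).
20000^0.38 = 43.09
9.81^-0.24 = 0.5781
Denominator = 1.33 × 43.09 × 0.5781 = 33.13
D / 33.13 = 129 / 33.13 = 3.894
d = 3.894^(1/0.79) = 3.894^1.2658 = 5.589 m

d ≈ 5.59 m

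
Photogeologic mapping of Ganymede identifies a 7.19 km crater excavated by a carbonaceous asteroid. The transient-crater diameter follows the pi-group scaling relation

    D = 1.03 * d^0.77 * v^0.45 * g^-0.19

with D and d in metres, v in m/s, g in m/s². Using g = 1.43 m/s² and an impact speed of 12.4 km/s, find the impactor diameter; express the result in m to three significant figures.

d ≈ 435 m

Rearranging for d: d = [D / (1.03 · 12400^0.45 · 1.43^-0.19)]^(1/0.77).
D = 7190 m.
12400^0.45 = 69.51
1.43^-0.19 = 0.9343
Denominator = 1.03 × 69.51 × 0.9343 = 66.89
D / 66.89 = 7190 / 66.89 = 107.5
d = 107.5^(1/0.77) = 107.5^1.2987 = 434.7 m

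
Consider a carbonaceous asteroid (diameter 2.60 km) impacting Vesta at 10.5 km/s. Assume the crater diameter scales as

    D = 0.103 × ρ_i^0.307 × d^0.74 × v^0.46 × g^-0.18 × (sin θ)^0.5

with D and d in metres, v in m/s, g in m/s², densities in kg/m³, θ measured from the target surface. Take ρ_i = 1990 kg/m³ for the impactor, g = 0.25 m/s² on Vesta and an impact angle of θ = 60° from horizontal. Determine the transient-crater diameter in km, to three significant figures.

In SI units: d = 2600 m, v = 10500 m/s.
ρ_i^0.307 = 1990^0.307 = 10.30
d^0.74 = 2600^0.74 = 336.6
v^0.46 = 10500^0.46 = 70.75
g^-0.18 = 0.25^-0.18 = 1.283
(sin 60°)^0.5 = 0.8660^0.5 = 0.9306
D = 0.103 × 10.30 × 336.6 × 70.75 × 1.283 × 0.9306 = 30165 m
   = 30.17 km

D ≈ 30.2 km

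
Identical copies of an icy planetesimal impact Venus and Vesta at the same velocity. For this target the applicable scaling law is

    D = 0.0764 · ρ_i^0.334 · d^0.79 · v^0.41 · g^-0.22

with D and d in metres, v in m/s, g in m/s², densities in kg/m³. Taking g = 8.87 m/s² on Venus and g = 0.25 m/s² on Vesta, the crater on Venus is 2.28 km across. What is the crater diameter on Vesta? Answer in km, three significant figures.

All impactor-dependent factors cancel in the ratio, leaving D_Vesta/D_Venus = (g_Vesta/g_Venus)^-0.22.
(0.25/8.87)^-0.22 = 0.02818^-0.22 = 2.193
D_Vesta = 2.193 × 2.28 km = 5.00 km

D ≈ 5.00 km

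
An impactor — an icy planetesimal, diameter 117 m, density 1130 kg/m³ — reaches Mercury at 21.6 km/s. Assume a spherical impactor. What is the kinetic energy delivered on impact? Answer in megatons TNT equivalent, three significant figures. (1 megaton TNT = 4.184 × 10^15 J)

v = 21600 m/s.
Mass m = (π/6) ρ d³ = (π/6) × 1130 × (117)³ = 9.476 × 10^8 kg
E = ½ m v² = 0.5 × 9.476 × 10^8 × (21600)² = 2.211 × 10^17 J
   = 2.211 × 10^17 / 4.184×10^15 = 52.84 Mt

E ≈ 52.8 Mt TNT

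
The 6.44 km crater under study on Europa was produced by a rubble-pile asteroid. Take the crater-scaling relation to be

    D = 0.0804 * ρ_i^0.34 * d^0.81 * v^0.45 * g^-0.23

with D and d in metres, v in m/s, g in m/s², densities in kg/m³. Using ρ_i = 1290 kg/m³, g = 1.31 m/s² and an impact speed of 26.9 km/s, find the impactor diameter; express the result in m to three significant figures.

Rearranging for d: d = [D / (0.0804 · 1290^0.34 · 26900^0.45 · 1.31^-0.23)]^(1/0.81).
D = 6440 m.
1290^0.34 = 11.42
26900^0.45 = 98.49
1.31^-0.23 = 0.9398
Denominator = 0.0804 × 11.42 × 98.49 × 0.9398 = 84.99
D / 84.99 = 6440 / 84.99 = 75.77
d = 75.77^(1/0.81) = 75.77^1.2346 = 209.1 m

d ≈ 209 m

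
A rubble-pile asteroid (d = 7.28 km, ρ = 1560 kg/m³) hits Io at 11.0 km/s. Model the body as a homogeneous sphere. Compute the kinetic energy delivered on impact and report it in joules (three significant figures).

d = 7280 m; v = 11000 m/s.
Mass m = (π/6) ρ d³ = (π/6) × 1560 × (7280)³ = 3.152 × 10^14 kg
E = ½ m v² = 0.5 × 3.152 × 10^14 × (11000)² = 1.907 × 10^22 J

E ≈ 1.91 × 10^22 J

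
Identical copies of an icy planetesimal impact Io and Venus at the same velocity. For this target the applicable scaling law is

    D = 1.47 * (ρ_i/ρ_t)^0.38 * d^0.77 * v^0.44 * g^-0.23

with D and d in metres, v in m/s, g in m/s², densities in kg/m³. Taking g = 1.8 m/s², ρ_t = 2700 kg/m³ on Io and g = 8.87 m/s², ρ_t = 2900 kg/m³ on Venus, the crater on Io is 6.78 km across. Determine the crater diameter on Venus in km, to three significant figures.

D ≈ 4.57 km

The impactor-only factors (d, v, ρ_i) cancel in the ratio, leaving D_Venus/D_Io = (g_Venus/g_Io)^-0.23 · (ρ_t,Io/ρ_t,Venus)^0.38.
(8.87/1.8)^-0.23 = 4.928^-0.23 = 0.6929
(2700/2900)^0.38 = 0.9310^0.38 = 0.9732
Ratio = 0.6929 × 0.9732 = 0.6743
D_Venus = 0.6743 × 6.78 km = 4.57 km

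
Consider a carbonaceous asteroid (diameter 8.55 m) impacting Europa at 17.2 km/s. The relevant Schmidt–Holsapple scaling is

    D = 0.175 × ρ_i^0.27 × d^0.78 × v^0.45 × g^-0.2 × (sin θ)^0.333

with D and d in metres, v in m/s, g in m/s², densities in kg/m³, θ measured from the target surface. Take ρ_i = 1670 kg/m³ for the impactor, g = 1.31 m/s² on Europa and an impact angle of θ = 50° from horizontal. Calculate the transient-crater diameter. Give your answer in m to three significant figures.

In SI units: v = 17200 m/s.
ρ_i^0.27 = 1670^0.27 = 7.415
d^0.78 = 8.55^0.78 = 5.333
v^0.45 = 17200^0.45 = 80.54
g^-0.2 = 1.31^-0.2 = 0.9474
(sin 50°)^0.333 = 0.7660^0.333 = 0.9151
D = 0.175 × 7.415 × 5.333 × 80.54 × 0.9474 × 0.9151 = 483.2 m

D ≈ 483 m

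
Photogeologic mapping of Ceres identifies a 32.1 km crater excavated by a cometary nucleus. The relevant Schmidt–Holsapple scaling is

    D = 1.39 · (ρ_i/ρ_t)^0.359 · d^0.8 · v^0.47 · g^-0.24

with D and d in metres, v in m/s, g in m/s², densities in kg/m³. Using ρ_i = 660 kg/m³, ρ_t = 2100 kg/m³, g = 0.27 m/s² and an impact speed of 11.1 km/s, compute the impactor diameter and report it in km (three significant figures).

d ≈ 1.36 km

Rearranging for d: d = [D / (1.39 · (660/2100)^0.359 · 11100^0.47 · 0.27^-0.24)]^(1/0.8).
D = 32100 m.
(660/2100)^0.359 = 0.6600
11100^0.47 = 79.67
0.27^-0.24 = 1.369
Denominator = 1.39 × 0.6600 × 79.67 × 1.369 = 100.1
D / 100.1 = 32100 / 100.1 = 320.7
d = 320.7^(1/0.8) = 320.7^1.25 = 1357 m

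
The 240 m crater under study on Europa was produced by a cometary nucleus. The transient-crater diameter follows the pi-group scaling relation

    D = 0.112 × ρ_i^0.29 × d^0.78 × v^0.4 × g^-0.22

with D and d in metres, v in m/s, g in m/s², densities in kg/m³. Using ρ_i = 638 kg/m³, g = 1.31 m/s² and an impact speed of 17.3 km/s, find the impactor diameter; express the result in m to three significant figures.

d ≈ 12.2 m

Rearranging for d: d = [D / (0.112 · 638^0.29 · 17300^0.4 · 1.31^-0.22)]^(1/0.78).
638^0.29 = 6.507
17300^0.4 = 49.57
1.31^-0.22 = 0.9423
Denominator = 0.112 × 6.507 × 49.57 × 0.9423 = 34.04
D / 34.04 = 240 / 34.04 = 7.051
d = 7.051^(1/0.78) = 7.051^1.2821 = 12.23 m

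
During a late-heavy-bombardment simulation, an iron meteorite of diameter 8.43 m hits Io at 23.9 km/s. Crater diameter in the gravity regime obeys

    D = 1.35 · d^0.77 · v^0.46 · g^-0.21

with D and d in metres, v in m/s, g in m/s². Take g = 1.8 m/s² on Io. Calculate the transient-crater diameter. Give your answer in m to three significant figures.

D ≈ 636 m

In SI units: v = 23900 m/s.
d^0.77 = 8.43^0.77 = 5.163
v^0.46 = 23900^0.46 = 103.3
g^-0.21 = 1.8^-0.21 = 0.8839
D = 1.35 × 5.163 × 103.3 × 0.8839 = 636.4 m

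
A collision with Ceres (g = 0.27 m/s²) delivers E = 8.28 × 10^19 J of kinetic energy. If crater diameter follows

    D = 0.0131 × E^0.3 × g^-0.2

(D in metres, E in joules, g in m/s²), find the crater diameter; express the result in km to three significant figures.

D ≈ 16.1 km

E^0.3 = (8.28 × 10^19)^0.3 = 9.450 × 10^5
g^-0.2 = 0.27^-0.2 = 1.299
D = 0.0131 × 9.450 × 10^5 × 1.299 = 16081 m
   = 16.08 km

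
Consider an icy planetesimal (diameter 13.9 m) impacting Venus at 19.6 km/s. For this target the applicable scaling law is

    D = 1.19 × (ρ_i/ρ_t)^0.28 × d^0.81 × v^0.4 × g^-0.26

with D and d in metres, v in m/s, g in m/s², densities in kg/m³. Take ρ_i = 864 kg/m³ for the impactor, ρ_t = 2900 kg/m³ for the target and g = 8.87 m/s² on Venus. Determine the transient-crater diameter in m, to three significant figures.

D ≈ 211 m

In SI units: v = 19600 m/s.
(ρ_i/ρ_t)^0.28 = (864/2900)^0.28 = 0.7124
d^0.81 = 13.9^0.81 = 8.430
v^0.4 = 19600^0.4 = 52.11
g^-0.26 = 8.87^-0.26 = 0.5669
D = 1.19 × 0.7124 × 8.430 × 52.11 × 0.5669 = 211.1 m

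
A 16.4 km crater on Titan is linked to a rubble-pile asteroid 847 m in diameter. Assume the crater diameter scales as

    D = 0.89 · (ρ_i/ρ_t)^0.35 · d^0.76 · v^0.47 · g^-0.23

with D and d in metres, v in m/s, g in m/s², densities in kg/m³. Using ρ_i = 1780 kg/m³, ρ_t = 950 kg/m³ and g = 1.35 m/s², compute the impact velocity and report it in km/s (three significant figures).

Rearranging for v: v = [D / (0.89 · (1780/950)^0.35 · 847^0.76 · 1.35^-0.23)]^(1/0.47).
D = 16400 m.
(1780/950)^0.35 = 1.246
847^0.76 = 168.0
1.35^-0.23 = 0.9333
Denominator = 0.89 × 1.246 × 168.0 × 0.9333 = 173.9
D / 173.9 = 16400 / 173.9 = 94.31
v = 94.31^(1/0.47) = 94.31^2.1277 = 15895 m/s

v ≈ 15.9 km/s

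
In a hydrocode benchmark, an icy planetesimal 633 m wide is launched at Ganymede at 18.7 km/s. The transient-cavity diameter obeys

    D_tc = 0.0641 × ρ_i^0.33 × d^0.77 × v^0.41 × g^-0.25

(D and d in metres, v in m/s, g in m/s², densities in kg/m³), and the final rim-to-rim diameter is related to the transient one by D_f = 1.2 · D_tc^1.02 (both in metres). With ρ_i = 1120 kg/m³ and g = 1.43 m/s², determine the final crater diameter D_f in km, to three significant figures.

v = 18700 m/s.
ρ_i^0.33 = 1120^0.33 = 10.14
d^0.77 = 633^0.77 = 143.6
v^0.41 = 18700^0.41 = 56.42
g^-0.25 = 1.43^-0.25 = 0.9145
D_tc = 0.0641 × 10.14 × 143.6 × 56.42 × 0.9145 = 4816 m
D_f = 1.2 × (4816)^1.02 = 6847 m
     = 6.847 km

D_f ≈ 6.85 km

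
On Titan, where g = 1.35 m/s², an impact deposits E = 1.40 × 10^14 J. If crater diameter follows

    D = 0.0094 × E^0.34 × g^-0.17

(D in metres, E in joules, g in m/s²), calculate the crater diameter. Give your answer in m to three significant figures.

E^0.34 = (1.40 × 10^14)^0.34 = 6.452 × 10^4
g^-0.17 = 1.35^-0.17 = 0.9503
D = 0.0094 × 6.452 × 10^4 × 0.9503 = 576.3 m

D ≈ 576 m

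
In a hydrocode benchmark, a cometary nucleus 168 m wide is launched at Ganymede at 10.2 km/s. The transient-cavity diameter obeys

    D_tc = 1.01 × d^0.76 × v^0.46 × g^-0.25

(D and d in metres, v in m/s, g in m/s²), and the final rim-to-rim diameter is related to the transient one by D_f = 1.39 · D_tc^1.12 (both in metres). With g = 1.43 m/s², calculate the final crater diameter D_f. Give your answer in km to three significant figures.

v = 10200 m/s.
d^0.76 = 168^0.76 = 49.12
v^0.46 = 10200^0.46 = 69.82
g^-0.25 = 1.43^-0.25 = 0.9145
D_tc = 1.01 × 49.12 × 69.82 × 0.9145 = 3168 m
D_f = 1.39 × (3168)^1.12 = 11585 m
     = 11.58 km

D_f ≈ 11.6 km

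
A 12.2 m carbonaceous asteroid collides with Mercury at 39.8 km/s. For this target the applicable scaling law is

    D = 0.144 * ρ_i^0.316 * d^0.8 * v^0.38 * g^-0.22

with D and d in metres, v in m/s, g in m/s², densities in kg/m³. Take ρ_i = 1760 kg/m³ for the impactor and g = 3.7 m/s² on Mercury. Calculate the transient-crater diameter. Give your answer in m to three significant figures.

D ≈ 474 m

In SI units: v = 39800 m/s.
ρ_i^0.316 = 1760^0.316 = 10.61
d^0.8 = 12.2^0.8 = 7.398
v^0.38 = 39800^0.38 = 55.97
g^-0.22 = 3.7^-0.22 = 0.7499
D = 0.144 × 10.61 × 7.398 × 55.97 × 0.7499 = 474.4 m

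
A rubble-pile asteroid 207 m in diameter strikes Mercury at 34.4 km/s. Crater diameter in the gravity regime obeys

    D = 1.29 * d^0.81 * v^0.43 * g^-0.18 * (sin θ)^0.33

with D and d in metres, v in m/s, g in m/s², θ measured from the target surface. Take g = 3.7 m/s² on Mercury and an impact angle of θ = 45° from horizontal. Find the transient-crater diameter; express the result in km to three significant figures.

In SI units: v = 34400 m/s.
d^0.81 = 207^0.81 = 75.15
v^0.43 = 34400^0.43 = 89.27
g^-0.18 = 3.7^-0.18 = 0.7902
(sin 45°)^0.33 = 0.7071^0.33 = 0.8919
D = 1.29 × 75.15 × 89.27 × 0.7902 × 0.8919 = 6099 m
   = 6.099 km

D ≈ 6.10 km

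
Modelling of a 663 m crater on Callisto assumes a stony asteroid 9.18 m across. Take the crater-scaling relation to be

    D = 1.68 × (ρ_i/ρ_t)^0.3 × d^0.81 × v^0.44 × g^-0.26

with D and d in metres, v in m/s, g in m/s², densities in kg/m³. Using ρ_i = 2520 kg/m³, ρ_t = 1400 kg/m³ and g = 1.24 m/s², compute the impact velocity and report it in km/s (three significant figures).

v ≈ 10.2 km/s

Rearranging for v: v = [D / (1.68 · (2520/1400)^0.3 · 9.18^0.81 · 1.24^-0.26)]^(1/0.44).
(2520/1400)^0.3 = 1.193
9.18^0.81 = 6.024
1.24^-0.26 = 0.9456
Denominator = 1.68 × 1.193 × 6.024 × 0.9456 = 11.42
D / 11.42 = 663 / 11.42 = 58.06
v = 58.06^(1/0.44) = 58.06^2.2727 = 10204 m/s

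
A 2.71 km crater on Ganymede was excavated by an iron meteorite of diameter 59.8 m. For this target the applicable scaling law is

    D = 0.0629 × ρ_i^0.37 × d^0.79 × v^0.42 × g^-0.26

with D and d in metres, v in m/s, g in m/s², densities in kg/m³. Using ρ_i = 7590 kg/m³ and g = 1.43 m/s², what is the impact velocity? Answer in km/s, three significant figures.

Rearranging for v: v = [D / (0.0629 · 7590^0.37 · 59.8^0.79 · 1.43^-0.26)]^(1/0.42).
D = 2710 m.
7590^0.37 = 27.27
59.8^0.79 = 25.33
1.43^-0.26 = 0.9112
Denominator = 0.0629 × 27.27 × 25.33 × 0.9112 = 39.59
D / 39.59 = 2710 / 39.59 = 68.45
v = 68.45^(1/0.42) = 68.45^2.381 = 23444 m/s

v ≈ 23.4 km/s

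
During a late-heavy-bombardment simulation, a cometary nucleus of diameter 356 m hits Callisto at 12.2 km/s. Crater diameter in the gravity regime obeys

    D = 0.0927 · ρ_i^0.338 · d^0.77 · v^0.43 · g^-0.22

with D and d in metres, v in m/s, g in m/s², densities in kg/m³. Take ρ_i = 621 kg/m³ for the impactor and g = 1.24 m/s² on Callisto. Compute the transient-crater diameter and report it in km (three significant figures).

In SI units: v = 12200 m/s.
ρ_i^0.338 = 621^0.338 = 8.792
d^0.77 = 356^0.77 = 92.18
v^0.43 = 12200^0.43 = 57.17
g^-0.22 = 1.24^-0.22 = 0.9538
D = 0.0927 × 8.792 × 92.18 × 57.17 × 0.9538 = 4097 m
   = 4.097 km

D ≈ 4.10 km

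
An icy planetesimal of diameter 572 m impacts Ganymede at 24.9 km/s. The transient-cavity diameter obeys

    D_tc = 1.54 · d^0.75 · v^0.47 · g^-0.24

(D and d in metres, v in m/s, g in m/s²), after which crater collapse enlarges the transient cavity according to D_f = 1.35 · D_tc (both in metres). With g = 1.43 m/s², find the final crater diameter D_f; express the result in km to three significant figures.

D_f ≈ 26.0 km

v = 24900 m/s.
d^0.75 = 572^0.75 = 117.0
v^0.47 = 24900^0.47 = 116.5
g^-0.24 = 1.43^-0.24 = 0.9177
D_tc = 1.54 × 117.0 × 116.5 × 0.9177 = 19260 m
D_f = 1.35 × 19260 = 26001 m
     = 26.00 km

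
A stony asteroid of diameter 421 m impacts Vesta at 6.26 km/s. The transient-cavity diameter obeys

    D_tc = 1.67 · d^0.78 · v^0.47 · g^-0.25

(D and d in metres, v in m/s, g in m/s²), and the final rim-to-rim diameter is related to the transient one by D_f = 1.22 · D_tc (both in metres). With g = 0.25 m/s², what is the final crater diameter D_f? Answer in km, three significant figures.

D_f ≈ 19.5 km

v = 6260 m/s.
d^0.78 = 421^0.78 = 111.4
v^0.47 = 6260^0.47 = 60.87
g^-0.25 = 0.25^-0.25 = 1.414
D_tc = 1.67 × 111.4 × 60.87 × 1.414 = 16010 m
D_f = 1.22 × 16010 = 19532 m
     = 19.53 km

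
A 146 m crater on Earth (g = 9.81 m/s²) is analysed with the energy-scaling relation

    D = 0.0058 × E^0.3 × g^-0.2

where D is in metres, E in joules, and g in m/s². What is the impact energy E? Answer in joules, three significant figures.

E ≈ 2.14 × 10^15 J

Rearranging: E = [D / (0.0058 · g^-0.2)]^(1/0.3).
g^-0.2 = 9.81^-0.2 = 0.6334
D / (0.0058 × 0.6334) = 146 / (3.674 × 10^-3) = 3.974 × 10^4
E = (3.974 × 10^4)^3.3333 = 2.141 × 10^15 J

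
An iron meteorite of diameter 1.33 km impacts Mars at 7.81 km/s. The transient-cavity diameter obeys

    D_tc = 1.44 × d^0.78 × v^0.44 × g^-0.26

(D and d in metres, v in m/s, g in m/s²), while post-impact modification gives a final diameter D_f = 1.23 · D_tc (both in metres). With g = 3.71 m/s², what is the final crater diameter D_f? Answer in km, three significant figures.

In SI: d = 1330 m, v = 7810 m/s.
d^0.78 = 1330^0.78 = 273.3
v^0.44 = 7810^0.44 = 51.61
g^-0.26 = 3.71^-0.26 = 0.7112
D_tc = 1.44 × 273.3 × 51.61 × 0.7112 = 14450 m
D_f = 1.23 × 14450 = 17774 m
     = 17.77 km

D_f ≈ 17.8 km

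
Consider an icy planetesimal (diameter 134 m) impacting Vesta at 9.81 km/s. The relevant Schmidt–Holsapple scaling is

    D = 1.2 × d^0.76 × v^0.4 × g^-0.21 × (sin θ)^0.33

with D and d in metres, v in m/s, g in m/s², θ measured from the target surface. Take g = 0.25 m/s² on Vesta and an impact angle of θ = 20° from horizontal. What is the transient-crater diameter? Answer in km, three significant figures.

D ≈ 1.84 km

In SI units: v = 9810 m/s.
d^0.76 = 134^0.76 = 41.36
v^0.4 = 9810^0.4 = 39.51
g^-0.21 = 0.25^-0.21 = 1.338
(sin 20°)^0.33 = 0.3420^0.33 = 0.7018
D = 1.2 × 41.36 × 39.51 × 1.338 × 0.7018 = 1841 m
   = 1.841 km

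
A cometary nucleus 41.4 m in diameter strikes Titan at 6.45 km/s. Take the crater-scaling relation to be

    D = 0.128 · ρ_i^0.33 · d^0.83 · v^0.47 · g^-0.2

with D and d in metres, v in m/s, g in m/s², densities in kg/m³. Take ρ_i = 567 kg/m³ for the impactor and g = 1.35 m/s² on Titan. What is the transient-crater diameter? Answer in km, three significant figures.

In SI units: v = 6450 m/s.
ρ_i^0.33 = 567^0.33 = 8.104
d^0.83 = 41.4^0.83 = 21.98
v^0.47 = 6450^0.47 = 61.73
g^-0.2 = 1.35^-0.2 = 0.9417
D = 0.128 × 8.104 × 21.98 × 61.73 × 0.9417 = 1325 m
   = 1.325 km

D ≈ 1.33 km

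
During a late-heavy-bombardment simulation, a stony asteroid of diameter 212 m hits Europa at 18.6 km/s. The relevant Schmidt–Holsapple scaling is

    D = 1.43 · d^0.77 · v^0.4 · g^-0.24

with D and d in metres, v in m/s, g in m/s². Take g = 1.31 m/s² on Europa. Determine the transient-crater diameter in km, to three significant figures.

In SI units: v = 18600 m/s.
d^0.77 = 212^0.77 = 61.84
v^0.4 = 18600^0.4 = 51.03
g^-0.24 = 1.31^-0.24 = 0.9372
D = 1.43 × 61.84 × 51.03 × 0.9372 = 4229 m
   = 4.229 km

D ≈ 4.23 km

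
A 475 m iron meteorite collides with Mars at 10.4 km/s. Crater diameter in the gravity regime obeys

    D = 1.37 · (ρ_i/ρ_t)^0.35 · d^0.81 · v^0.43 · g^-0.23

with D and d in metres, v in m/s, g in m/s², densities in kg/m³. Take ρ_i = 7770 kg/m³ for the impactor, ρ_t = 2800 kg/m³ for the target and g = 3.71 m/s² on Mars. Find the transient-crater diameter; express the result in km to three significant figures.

In SI units: v = 10400 m/s.
(ρ_i/ρ_t)^0.35 = (7770/2800)^0.35 = 1.429
d^0.81 = 475^0.81 = 147.3
v^0.43 = 10400^0.43 = 53.37
g^-0.23 = 3.71^-0.23 = 0.7397
D = 1.37 × 1.429 × 147.3 × 53.37 × 0.7397 = 11384 m
   = 11.38 km

D ≈ 11.4 km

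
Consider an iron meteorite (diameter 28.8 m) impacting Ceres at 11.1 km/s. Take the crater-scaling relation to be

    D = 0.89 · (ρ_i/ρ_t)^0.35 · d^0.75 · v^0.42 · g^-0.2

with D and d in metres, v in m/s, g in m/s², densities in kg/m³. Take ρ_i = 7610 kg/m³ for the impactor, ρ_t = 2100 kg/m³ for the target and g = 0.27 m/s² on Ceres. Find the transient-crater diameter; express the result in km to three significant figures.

In SI units: v = 11100 m/s.
(ρ_i/ρ_t)^0.35 = (7610/2100)^0.35 = 1.569
d^0.75 = 28.8^0.75 = 12.43
v^0.42 = 11100^0.42 = 50.01
g^-0.2 = 0.27^-0.2 = 1.299
D = 0.89 × 1.569 × 12.43 × 50.01 × 1.299 = 1128 m
   = 1.128 km

D ≈ 1.13 km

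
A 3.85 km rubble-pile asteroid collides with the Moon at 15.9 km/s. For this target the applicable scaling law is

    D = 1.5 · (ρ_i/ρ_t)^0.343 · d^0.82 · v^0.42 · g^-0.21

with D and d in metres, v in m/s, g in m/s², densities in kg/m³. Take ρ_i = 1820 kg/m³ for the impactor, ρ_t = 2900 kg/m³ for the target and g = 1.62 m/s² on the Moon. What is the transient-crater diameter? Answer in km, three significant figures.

In SI units: d = 3850 m, v = 15900 m/s.
(ρ_i/ρ_t)^0.343 = (1820/2900)^0.343 = 0.8523
d^0.82 = 3850^0.82 = 871.1
v^0.42 = 15900^0.42 = 58.15
g^-0.21 = 1.62^-0.21 = 0.9037
D = 1.5 × 0.8523 × 871.1 × 58.15 × 0.9037 = 58523 m
   = 58.52 km

D ≈ 58.5 km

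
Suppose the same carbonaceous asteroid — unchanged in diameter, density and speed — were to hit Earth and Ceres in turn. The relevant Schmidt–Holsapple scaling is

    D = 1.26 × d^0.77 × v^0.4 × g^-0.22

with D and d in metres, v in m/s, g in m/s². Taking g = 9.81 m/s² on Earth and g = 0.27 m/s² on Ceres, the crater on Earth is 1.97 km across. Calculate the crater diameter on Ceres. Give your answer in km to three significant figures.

D ≈ 4.34 km

All impactor-dependent factors cancel in the ratio, leaving D_Ceres/D_Earth = (g_Ceres/g_Earth)^-0.22.
(0.27/9.81)^-0.22 = 0.02752^-0.22 = 2.204
D_Ceres = 2.204 × 1.97 km = 4.34 km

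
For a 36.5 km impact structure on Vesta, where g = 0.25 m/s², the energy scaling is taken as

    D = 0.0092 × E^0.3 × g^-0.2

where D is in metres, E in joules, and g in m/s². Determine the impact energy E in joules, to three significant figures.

Rearranging: E = [D / (0.0092 · g^-0.2)]^(1/0.3).
D = 36500 m.
g^-0.2 = 0.25^-0.2 = 1.320
D / (0.0092 × 1.320) = 36500 / (0.01214) = 3.007 × 10^6
E = (3.007 × 10^6)^3.3333 = 3.922 × 10^21 J

E ≈ 3.92 × 10^21 J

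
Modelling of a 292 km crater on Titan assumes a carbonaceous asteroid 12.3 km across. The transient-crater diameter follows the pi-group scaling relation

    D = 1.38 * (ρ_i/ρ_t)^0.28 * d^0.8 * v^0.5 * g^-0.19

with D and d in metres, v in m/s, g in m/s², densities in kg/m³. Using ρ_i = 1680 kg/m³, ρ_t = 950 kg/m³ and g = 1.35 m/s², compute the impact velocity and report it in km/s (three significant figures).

v ≈ 10.4 km/s

Rearranging for v: v = [D / (1.38 · (1680/950)^0.28 · 12300^0.8 · 1.35^-0.19)]^(1/0.5).
D = 292000 m.
(1680/950)^0.28 = 1.173
12300^0.8 = 1870
1.35^-0.19 = 0.9446
Denominator = 1.38 × 1.173 × 1870 × 0.9446 = 2859
D / 2859 = 292000 / 2859 = 102.1
v = 102.1^(1/0.5) = 102.1^2 = 10424 m/s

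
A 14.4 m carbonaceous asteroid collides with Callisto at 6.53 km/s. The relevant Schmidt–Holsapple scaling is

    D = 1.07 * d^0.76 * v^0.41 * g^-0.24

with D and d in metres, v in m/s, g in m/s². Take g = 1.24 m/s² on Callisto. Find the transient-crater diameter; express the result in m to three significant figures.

In SI units: v = 6530 m/s.
d^0.76 = 14.4^0.76 = 7.592
v^0.41 = 6530^0.41 = 36.65
g^-0.24 = 1.24^-0.24 = 0.9497
D = 1.07 × 7.592 × 36.65 × 0.9497 = 282.7 m

D ≈ 283 m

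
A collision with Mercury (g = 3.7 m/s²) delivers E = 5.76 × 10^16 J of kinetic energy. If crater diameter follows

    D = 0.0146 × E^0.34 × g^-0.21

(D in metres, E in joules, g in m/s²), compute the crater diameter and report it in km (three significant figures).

E^0.34 = (5.76 × 10^16)^0.34 = 4.995 × 10^5
g^-0.21 = 3.7^-0.21 = 0.7598
D = 0.0146 × 4.995 × 10^5 × 0.7598 = 5541 m
   = 5.541 km

D ≈ 5.54 km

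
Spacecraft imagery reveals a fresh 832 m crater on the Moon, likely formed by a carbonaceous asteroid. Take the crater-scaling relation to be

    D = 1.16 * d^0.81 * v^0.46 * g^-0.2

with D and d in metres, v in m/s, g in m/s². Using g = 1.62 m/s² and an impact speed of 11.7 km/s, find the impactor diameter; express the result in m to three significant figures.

d ≈ 18.5 m

Rearranging for d: d = [D / (1.16 · 11700^0.46 · 1.62^-0.2)]^(1/0.81).
11700^0.46 = 74.36
1.62^-0.2 = 0.9080
Denominator = 1.16 × 74.36 × 0.9080 = 78.32
D / 78.32 = 832 / 78.32 = 10.62
d = 10.62^(1/0.81) = 10.62^1.2346 = 18.49 m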